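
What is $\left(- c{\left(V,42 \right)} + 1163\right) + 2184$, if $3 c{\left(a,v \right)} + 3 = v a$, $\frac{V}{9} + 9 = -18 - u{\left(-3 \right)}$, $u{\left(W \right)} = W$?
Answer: $6372$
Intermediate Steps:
$V = -216$ ($V = -81 + 9 \left(-18 - -3\right) = -81 + 9 \left(-18 + 3\right) = -81 + 9 \left(-15\right) = -81 - 135 = -216$)
$c{\left(a,v \right)} = -1 + \frac{a v}{3}$ ($c{\left(a,v \right)} = -1 + \frac{v a}{3} = -1 + \frac{a v}{3}$)
$\left(- c{\left(V,42 \right)} + 1163\right) + 2184 = \left(- (-1 + \frac{1}{3} \left(-216\right) 42) + 1163\right) + 2184 = \left(- (-1 - 3024) + 1163\right) + 2184 = \left(\left(-1\right) \left(-3025\right) + 1163\right) + 2184 = \left(3025 + 1163\right) + 2184 = 4188 + 2184 = 6372$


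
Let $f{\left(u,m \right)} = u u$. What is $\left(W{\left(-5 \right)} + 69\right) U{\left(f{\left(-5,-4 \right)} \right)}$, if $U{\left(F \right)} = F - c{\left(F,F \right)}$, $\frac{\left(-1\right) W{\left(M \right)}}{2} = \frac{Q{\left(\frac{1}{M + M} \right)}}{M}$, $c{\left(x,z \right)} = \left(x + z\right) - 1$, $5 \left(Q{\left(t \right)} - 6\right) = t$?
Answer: $- \frac{214176}{125} \approx -1713.4$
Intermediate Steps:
$Q{\left(t \right)} = 6 + \frac{t}{5}$
$f{\left(u,m \right)} = u^{2}$
$c{\left(x,z \right)} = -1 + x + z$
$W{\left(M \right)} = - \frac{2 \left(6 + \frac{1}{10 M}\right)}{M}$ ($W{\left(M \right)} = - 2 \frac{6 + \frac{1}{5 \left(M + M\right)}}{M} = - 2 \frac{6 + \frac{1}{5 \cdot 2 M}}{M} = - 2 \frac{6 + \frac{\frac{1}{2} \frac{1}{M}}{5}}{M} = - 2 \frac{6 + \frac{1}{10 M}}{M} = - \frac{2 \left(6 + \frac{1}{10 M}\right)}{M}$)
$U{\left(F \right)} = 1 - F$ ($U{\left(F \right)} = F - \left(-1 + F + F\right) = F - \left(-1 + 2 F\right) = 1 - F$)
$\left(W{\left(-5 \right)} + 69\right) U{\left(f{\left(-5,-4 \right)} \right)} = \left(\frac{-1 - -300}{5 \cdot 25} + 69\right) \left(1 - \left(-5\right)^{2}\right) = \left(\frac{1}{5} \cdot \frac{1}{25} \left(-1 + 300\right) + 69\right) \left(1 - 25\right) = \left(\frac{1}{5} \cdot \frac{1}{25} \cdot 299 + 69\right) \left(1 - 25\right) = \left(\frac{299}{125} + 69\right) \left(-24\right) = \frac{8924}{125} \left(-24\right) = - \frac{214176}{125}$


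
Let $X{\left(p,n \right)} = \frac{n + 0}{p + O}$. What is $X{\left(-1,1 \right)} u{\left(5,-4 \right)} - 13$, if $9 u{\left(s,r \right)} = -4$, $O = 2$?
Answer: $- \frac{121}{9} \approx -13.444$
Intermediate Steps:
$u{\left(s,r \right)} = - \frac{4}{9}$ ($u{\left(s,r \right)} = \frac{1}{9} \left(-4\right) = - \frac{4}{9}$)
$X{\left(p,n \right)} = \frac{n}{2 + p}$ ($X{\left(p,n \right)} = \frac{n + 0}{p + 2} = \frac{n}{2 + p}$)
$X{\left(-1,1 \right)} u{\left(5,-4 \right)} - 13 = 1 \frac{1}{2 - 1} \left(- \frac{4}{9}\right) - 13 = 1 \cdot 1^{-1} \left(- \frac{4}{9}\right) - 13 = 1 \cdot 1 \left(- \frac{4}{9}\right) - 13 = 1 \left(- \frac{4}{9}\right) - 13 = - \frac{4}{9} - 13 = - \frac{121}{9}$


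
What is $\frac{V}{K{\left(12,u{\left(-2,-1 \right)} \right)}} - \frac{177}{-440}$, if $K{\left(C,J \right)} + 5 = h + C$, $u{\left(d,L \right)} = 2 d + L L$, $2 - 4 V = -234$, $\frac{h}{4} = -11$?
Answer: $- \frac{19411}{16280} \approx -1.1923$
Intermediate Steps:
$h = -44$ ($h = 4 \left(-11\right) = -44$)
$V = 59$ ($V = \frac{1}{2} - - \frac{117}{2} = \frac{1}{2} + \frac{117}{2} = 59$)
$u{\left(d,L \right)} = L^{2} + 2 d$ ($u{\left(d,L \right)} = 2 d + L^{2} = L^{2} + 2 d$)
$K{\left(C,J \right)} = -49 + C$ ($K{\left(C,J \right)} = -5 + \left(-44 + C\right) = -49 + C$)
$\frac{V}{K{\left(12,u{\left(-2,-1 \right)} \right)}} - \frac{177}{-440} = \frac{59}{-49 + 12} - \frac{177}{-440} = \frac{59}{-37} - - \frac{177}{440} = 59 \left(- \frac{1}{37}\right) + \frac{177}{440} = - \frac{59}{37} + \frac{177}{440} = - \frac{19411}{16280}$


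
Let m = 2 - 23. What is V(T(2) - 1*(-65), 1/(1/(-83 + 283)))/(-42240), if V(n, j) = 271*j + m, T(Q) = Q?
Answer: -54179/42240 ≈ -1.2826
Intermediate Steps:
m = -21
V(n, j) = -21 + 271*j (V(n, j) = 271*j - 21 = -21 + 271*j)
V(T(2) - 1*(-65), 1/(1/(-83 + 283)))/(-42240) = (-21 + 271/(1/(-83 + 283)))/(-42240) = (-21 + 271/(1/200))*(-1/42240) = (-21 + 271*200)*(-1/42240) = (-21 + 54200)*(-1/42240) = 54179*(-1/42240) = -54179/42240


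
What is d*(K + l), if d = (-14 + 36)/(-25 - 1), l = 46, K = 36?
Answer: -902/13 ≈ -69.385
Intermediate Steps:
d = -11/13 (d = 22/(-26) = 22*(-1/26) = -11/13 ≈ -0.84615)
d*(K + l) = -11*(36 + 46)/13 = -11/13*82 = -902/13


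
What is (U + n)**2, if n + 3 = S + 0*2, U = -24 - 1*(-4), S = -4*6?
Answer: 2209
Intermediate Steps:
S = -24
U = -20 (U = -24 + 4 = -20)
n = -27 (n = -3 + (-24 + 0*2) = -3 + (-24 + 0) = -3 - 24 = -27)
(U + n)**2 = (-20 - 27)**2 = (-47)**2 = 2209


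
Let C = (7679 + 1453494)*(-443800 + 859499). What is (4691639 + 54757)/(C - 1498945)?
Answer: 2373198/303703327991 ≈ 7.8142e-6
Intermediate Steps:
C = 607408154927 (C = 1461173*415699 = 607408154927)
(4691639 + 54757)/(C - 1498945) = (4691639 + 54757)/(607408154927 - 1498945) = 4746396/607406655982 = 4746396*(1/607406655982) = 2373198/303703327991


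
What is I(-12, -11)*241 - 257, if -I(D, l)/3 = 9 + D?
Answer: 1912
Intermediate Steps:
I(D, l) = -27 - 3*D (I(D, l) = -3*(9 + D) = -27 - 3*D)
I(-12, -11)*241 - 257 = (-27 - 3*(-12))*241 - 257 = (-27 + 36)*241 - 257 = 9*241 - 257 = 2169 - 257 = 1912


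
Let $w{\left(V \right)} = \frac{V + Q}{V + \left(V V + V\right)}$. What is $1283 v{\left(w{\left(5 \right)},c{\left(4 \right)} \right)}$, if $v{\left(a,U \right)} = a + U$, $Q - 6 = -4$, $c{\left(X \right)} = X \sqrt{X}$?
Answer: $\frac{52603}{5} \approx 10521.0$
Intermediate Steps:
$c{\left(X \right)} = X^{\frac{3}{2}}$
$Q = 2$ ($Q = 6 - 4 = 2$)
$w{\left(V \right)} = \frac{2 + V}{V^{2} + 2 V}$ ($w{\left(V \right)} = \frac{V + 2}{V + \left(V V + V\right)} = \frac{2 + V}{V + \left(V^{2} + V\right)} = \frac{2 + V}{V + \left(V + V^{2}\right)} = \frac{2 + V}{V^{2} + 2 V}$)
$v{\left(a,U \right)} = U + a$
$1283 v{\left(w{\left(5 \right)},c{\left(4 \right)} \right)} = 1283 \left(4^{\frac{3}{2}} + \frac{1}{5}\right) = 1283 \left(8 + \frac{1}{5}\right) = 1283 \cdot \frac{41}{5} = \frac{52603}{5}$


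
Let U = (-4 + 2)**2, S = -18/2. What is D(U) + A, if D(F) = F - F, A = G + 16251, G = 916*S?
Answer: 8007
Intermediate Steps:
S = -9 (S = -18*1/2 = -9)
U = 4 (U = (-2)**2 = 4)
G = -8244 (G = 916*(-9) = -8244)
A = 8007 (A = -8244 + 16251 = 8007)
D(F) = 0
D(U) + A = 0 + 8007 = 8007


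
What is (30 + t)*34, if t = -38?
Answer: -272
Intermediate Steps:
(30 + t)*34 = (30 - 38)*34 = -8*34 = -272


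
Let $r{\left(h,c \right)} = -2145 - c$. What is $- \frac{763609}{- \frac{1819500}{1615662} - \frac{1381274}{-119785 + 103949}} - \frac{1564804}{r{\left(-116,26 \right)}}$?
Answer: $- \frac{463912864961439394}{56933397547897} \approx -8148.3$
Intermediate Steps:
$- \frac{763609}{- \frac{1819500}{1615662} - \frac{1381274}{-119785 + 103949}} - \frac{1564804}{r{\left(-116,26 \right)}} = - \frac{763609}{- \frac{1819500}{1615662} - \frac{1381274}{-119785 + 103949}} - \frac{1564804}{-2145 - 26} = - \frac{763609}{\left(-1819500\right) \frac{1}{1615662} - \frac{1381274}{-15836}} - \frac{1564804}{-2145 - 26} = - \frac{763609}{- \frac{303250}{269277} - - \frac{690637}{7918}} - \frac{1564804}{-2171} = - \frac{763609}{- \frac{303250}{269277} + \frac{690637}{7918}} - - \frac{1564804}{2171} = - \frac{763609}{\frac{183571525949}{2132135286}} + \frac{1564804}{2171} = \left(-763609\right) \frac{2132135286}{183571525949} + \frac{1564804}{2171} = - \frac{232588241943882}{26224503707} + \frac{1564804}{2171} = - \frac{463912864961439394}{56933397547897}$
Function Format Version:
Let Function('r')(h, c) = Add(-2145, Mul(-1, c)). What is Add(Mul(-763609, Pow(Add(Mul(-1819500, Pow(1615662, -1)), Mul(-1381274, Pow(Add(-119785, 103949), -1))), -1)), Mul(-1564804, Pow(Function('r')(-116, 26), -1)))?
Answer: Rational(-463912864961439394, 56933397547897) ≈ -8148.3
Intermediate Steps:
Add(Mul(-763609, Pow(Add(Mul(-1819500, Pow(1615662, -1)), Mul(-1381274, Pow(Add(-119785, 103949), -1))), -1)), Mul(-1564804, Pow(Function('r')(-116, 26), -1))) = Add(Mul(-763609, Pow(Add(Mul(-1819500, Pow(1615662, -1)), Mul(-1381274, Pow(Add(-119785, 103949), -1))), -1)), Mul(-1564804, Pow(Add(-2145, Mul(-1, 26)), -1))) = Add(Mul(-763609, Pow(Add(Mul(-1819500, Rational(1, 1615662)), Mul(-1381274, Pow(-15836, -1))), -1)), Mul(-1564804, Pow(Add(-2145, -26), -1))) = Add(Mul(-763609, Pow(Add(Rational(-303250, 269277), Mul(-1381274, Rational(-1, 15836))), -1)), Mul(-1564804, Pow(-2171, -1))) = Add(Mul(-763609, Pow(Add(Rational(-303250, 269277), Rational(690637, 7918)), -1)), Mul(-1564804, Rational(-1, 2171))) = Add(Mul(-763609, Pow(Rational(183571525949, 2132135286), -1)), Rational(1564804, 2171)) = Add(Mul(-763609, Rational(2132135286, 183571525949)), Rational(1564804, 2171)) = Add(Rational(-232588241943882, 26224503707), Rational(1564804, 2171)) = Rational(-463912864961439394, 56933397547897)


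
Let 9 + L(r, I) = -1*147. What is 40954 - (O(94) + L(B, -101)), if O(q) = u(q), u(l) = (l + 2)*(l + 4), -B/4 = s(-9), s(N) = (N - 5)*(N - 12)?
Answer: 31702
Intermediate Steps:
s(N) = (-12 + N)*(-5 + N) (s(N) = (-5 + N)*(-12 + N) = (-12 + N)*(-5 + N))
B = -1176 (B = -4*(60 + (-9)² - 17*(-9)) = -4*(60 + 81 + 153) = -4*294 = -1176)
L(r, I) = -156 (L(r, I) = -9 - 1*147 = -9 - 147 = -156)
u(l) = (2 + l)*(4 + l)
O(q) = 8 + q² + 6*q
40954 - (O(94) + L(B, -101)) = 40954 - ((8 + 94² + 6*94) - 156) = 40954 - ((8 + 8836 + 564) - 156) = 40954 - (9408 - 156) = 40954 - 1*9252 = 40954 - 9252 = 31702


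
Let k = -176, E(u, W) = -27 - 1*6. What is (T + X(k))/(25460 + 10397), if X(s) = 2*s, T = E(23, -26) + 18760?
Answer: 18375/35857 ≈ 0.51245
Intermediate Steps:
E(u, W) = -33 (E(u, W) = -27 - 6 = -33)
T = 18727 (T = -33 + 18760 = 18727)
(T + X(k))/(25460 + 10397) = (18727 + 2*(-176))/(25460 + 10397) = (18727 - 352)/35857 = 18375*(1/35857) = 18375/35857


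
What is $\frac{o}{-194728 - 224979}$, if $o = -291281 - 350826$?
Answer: $\frac{642107}{419707} \approx 1.5299$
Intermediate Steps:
$o = -642107$
$\frac{o}{-194728 - 224979} = - \frac{642107}{-194728 - 224979} = - \frac{642107}{-419707} = \left(-642107\right) \left(- \frac{1}{419707}\right) = \frac{642107}{419707}$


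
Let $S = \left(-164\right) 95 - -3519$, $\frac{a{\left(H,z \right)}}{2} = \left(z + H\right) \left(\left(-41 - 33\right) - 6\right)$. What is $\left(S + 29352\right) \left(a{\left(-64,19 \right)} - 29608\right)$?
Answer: $-387456728$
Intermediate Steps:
$a{\left(H,z \right)} = - 160 H - 160 z$ ($a{\left(H,z \right)} = 2 \left(z + H\right) \left(\left(-41 - 33\right) - 6\right) = 2 \left(H + z\right) \left(-74 - 6\right) = 2 \left(H + z\right) \left(-80\right) = 2 \left(- 80 H - 80 z\right) = - 160 H - 160 z$)
$S = -12061$ ($S = -15580 + 3519 = -12061$)
$\left(S + 29352\right) \left(a{\left(-64,19 \right)} - 29608\right) = \left(-12061 + 29352\right) \left(\left(\left(-160\right) \left(-64\right) - 3040\right) - 29608\right) = 17291 \left(\left(10240 - 3040\right) - 29608\right) = 17291 \left(7200 - 29608\right) = 17291 \left(-22408\right) = -387456728$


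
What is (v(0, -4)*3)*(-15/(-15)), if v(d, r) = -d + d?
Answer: 0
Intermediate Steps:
v(d, r) = 0
(v(0, -4)*3)*(-15/(-15)) = (0*3)*(-15/(-15)) = 0*(-15*(-1/15)) = 0*1 = 0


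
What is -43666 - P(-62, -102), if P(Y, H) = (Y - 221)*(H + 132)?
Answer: -35176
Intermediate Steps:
P(Y, H) = (-221 + Y)*(132 + H)
-43666 - P(-62, -102) = -43666 - (-29172 - 221*(-102) + 132*(-62) - 102*(-62)) = -43666 - (-29172 + 22542 - 8184 + 6324) = -43666 - 1*(-8490) = -43666 + 8490 = -35176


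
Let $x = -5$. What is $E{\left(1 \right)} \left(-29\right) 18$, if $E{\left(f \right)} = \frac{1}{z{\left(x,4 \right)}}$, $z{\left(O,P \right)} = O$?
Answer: $\frac{522}{5} \approx 104.4$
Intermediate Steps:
$E{\left(f \right)} = - \frac{1}{5}$ ($E{\left(f \right)} = \frac{1}{-5} = - \frac{1}{5}$)
$E{\left(1 \right)} \left(-29\right) 18 = \left(- \frac{1}{5}\right) \left(-29\right) 18 = \frac{29}{5} \cdot 18 = \frac{522}{5}$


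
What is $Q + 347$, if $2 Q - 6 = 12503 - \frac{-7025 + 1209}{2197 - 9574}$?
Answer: $\frac{97392715}{14754} \approx 6601.1$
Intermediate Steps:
$Q = \frac{92273077}{14754}$ ($Q = 3 + \frac{12503 - \frac{-7025 + 1209}{2197 - 9574}}{2} = 3 + \frac{12503 - - \frac{5816}{-7377}}{2} = 3 + \frac{12503 - \left(-5816\right) \left(- \frac{1}{7377}\right)}{2} = 3 + \frac{12503 - \frac{5816}{7377}}{2} = 3 + \frac{1}{2} \cdot \frac{92228815}{7377} = 3 + \frac{92228815}{14754} = \frac{92273077}{14754} \approx 6254.1$)
$Q + 347 = \frac{92273077}{14754} + 347 = \frac{97392715}{14754}$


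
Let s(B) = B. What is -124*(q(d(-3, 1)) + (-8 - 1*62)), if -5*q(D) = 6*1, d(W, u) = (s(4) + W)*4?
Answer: 44144/5 ≈ 8828.8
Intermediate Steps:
d(W, u) = 16 + 4*W (d(W, u) = (4 + W)*4 = 16 + 4*W)
q(D) = -6/5
-124*(q(d(-3, 1)) + (-8 - 1*62)) = -124*(-6/5 + (-8 - 1*62)) = -124*(-6/5 + (-8 - 62)) = -124*(-6/5 - 70) = -124*(-356/5) = 44144/5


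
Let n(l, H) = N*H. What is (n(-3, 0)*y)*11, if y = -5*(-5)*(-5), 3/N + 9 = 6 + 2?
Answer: 0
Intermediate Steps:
N = -3 (N = 3/(-9 + (6 + 2)) = 3/(-9 + 8) = 3/(-1) = 3*(-1) = -3)
y = -125 (y = 25*(-5) = -125)
n(l, H) = -3*H
(n(-3, 0)*y)*11 = (-3*0*(-125))*11 = (0*(-125))*11 = 0*11 = 0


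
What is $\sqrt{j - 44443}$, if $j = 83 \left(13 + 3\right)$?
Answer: $i \sqrt{43115} \approx 207.64 i$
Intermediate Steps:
$j = 1328$ ($j = 83 \cdot 16 = 1328$)
$\sqrt{j - 44443} = \sqrt{1328 - 44443} = \sqrt{-43115} = i \sqrt{43115}$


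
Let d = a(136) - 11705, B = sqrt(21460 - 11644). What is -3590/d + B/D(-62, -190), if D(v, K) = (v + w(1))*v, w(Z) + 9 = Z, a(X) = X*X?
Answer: -3590/6791 + sqrt(2454)/2170 ≈ -0.50581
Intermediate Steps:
a(X) = X**2
w(Z) = -9 + Z
B = 2*sqrt(2454) (B = sqrt(9816) = 2*sqrt(2454) ≈ 99.076)
d = 6791 (d = 136**2 - 11705 = 18496 - 11705 = 6791)
D(v, K) = v*(-8 + v) (D(v, K) = (v + (-9 + 1))*v = (v - 8)*v = (-8 + v)*v = v*(-8 + v))
-3590/d + B/D(-62, -190) = -3590/6791 + (2*sqrt(2454))/((-62*(-8 - 62))) = -3590*1/6791 + (2*sqrt(2454))/((-62*(-70))) = -3590/6791 + (2*sqrt(2454))/4340 = -3590/6791 + (2*sqrt(2454))*(1/4340) = -3590/6791 + sqrt(2454)/2170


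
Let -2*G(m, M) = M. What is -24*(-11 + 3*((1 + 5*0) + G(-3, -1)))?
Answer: 156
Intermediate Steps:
G(m, M) = -M/2
-24*(-11 + 3*((1 + 5*0) + G(-3, -1))) = -24*(-11 + 3*((1 + 5*0) - ½*(-1))) = -24*(-11 + 3*((1 + 0) + ½)) = -24*(-11 + 3*(1 + ½)) = -24*(-11 + 3*(3/2)) = -24*(-11 + 9/2) = -24*(-13/2) = 156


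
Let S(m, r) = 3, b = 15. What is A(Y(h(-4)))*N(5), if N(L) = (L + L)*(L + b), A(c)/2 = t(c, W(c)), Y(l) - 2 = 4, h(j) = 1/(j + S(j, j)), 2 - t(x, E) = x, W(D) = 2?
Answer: -1600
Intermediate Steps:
t(x, E) = 2 - x
h(j) = 1/(3 + j) (h(j) = 1/(j + 3) = 1/(3 + j))
Y(l) = 6 (Y(l) = 2 + 4 = 6)
A(c) = 4 - 2*c (A(c) = 2*(2 - c) = 4 - 2*c)
N(L) = 2*L*(15 + L) (N(L) = (L + L)*(L + 15) = (2*L)*(15 + L) = 2*L*(15 + L))
A(Y(h(-4)))*N(5) = (4 - 2*6)*(2*5*(15 + 5)) = (4 - 12)*(2*5*20) = -8*200 = -1600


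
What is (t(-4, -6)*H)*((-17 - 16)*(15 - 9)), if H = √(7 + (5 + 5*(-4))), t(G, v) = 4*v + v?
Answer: 11880*I*√2 ≈ 16801.0*I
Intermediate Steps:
t(G, v) = 5*v
H = 2*I*√2 (H = √(7 + (5 - 20)) = √(7 - 15) = √(-8) = 2*I*√2 ≈ 2.8284*I)
(t(-4, -6)*H)*((-17 - 16)*(15 - 9)) = ((5*(-6))*(2*I*√2))*((-17 - 16)*(15 - 9)) = (-60*I*√2)*(-33*6) = -60*I*√2*(-198) = 11880*I*√2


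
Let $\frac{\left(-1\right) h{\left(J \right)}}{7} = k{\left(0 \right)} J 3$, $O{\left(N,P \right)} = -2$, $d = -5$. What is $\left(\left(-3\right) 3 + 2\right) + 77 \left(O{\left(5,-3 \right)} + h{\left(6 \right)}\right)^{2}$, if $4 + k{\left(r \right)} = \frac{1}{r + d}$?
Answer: $\frac{535034017}{25} \approx 2.1401 \cdot 10^{7}$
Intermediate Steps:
$k{\left(r \right)} = -4 + \frac{1}{-5 + r}$ ($k{\left(r \right)} = -4 + \frac{1}{r - 5} = -4 + \frac{1}{-5 + r}$)
$h{\left(J \right)} = \frac{441 J}{5}$ ($h{\left(J \right)} = - 7 \frac{21 - 0}{-5 + 0} J 3 = - 7 \frac{21 + 0}{-5} J 3 = - 7 \left(- \frac{1}{5}\right) 21 J 3 = - 7 - \frac{21 J}{5} \cdot 3 = - 7 \left(- \frac{63 J}{5}\right) = \frac{441 J}{5}$)
$\left(\left(-3\right) 3 + 2\right) + 77 \left(O{\left(5,-3 \right)} + h{\left(6 \right)}\right)^{2} = \left(\left(-3\right) 3 + 2\right) + 77 \left(-2 + \frac{441}{5} \cdot 6\right)^{2} = \left(-9 + 2\right) + 77 \left(-2 + \frac{2646}{5}\right)^{2} = -7 + 77 \left(\frac{2636}{5}\right)^{2} = -7 + 77 \cdot \frac{6948496}{25} = -7 + \frac{535034192}{25} = \frac{535034017}{25}$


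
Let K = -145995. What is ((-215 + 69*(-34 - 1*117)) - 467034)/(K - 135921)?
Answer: 119417/70479 ≈ 1.6944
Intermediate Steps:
((-215 + 69*(-34 - 1*117)) - 467034)/(K - 135921) = ((-215 + 69*(-34 - 1*117)) - 467034)/(-145995 - 135921) = ((-215 + 69*(-34 - 117)) - 467034)/(-281916) = ((-215 + 69*(-151)) - 467034)*(-1/281916) = ((-215 - 10419) - 467034)*(-1/281916) = (-10634 - 467034)*(-1/281916) = -477668*(-1/281916) = 119417/70479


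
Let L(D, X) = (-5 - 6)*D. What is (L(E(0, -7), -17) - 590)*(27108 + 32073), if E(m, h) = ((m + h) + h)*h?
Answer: -98713908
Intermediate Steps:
E(m, h) = h*(m + 2*h) (E(m, h) = ((h + m) + h)*h = (m + 2*h)*h = h*(m + 2*h))
L(D, X) = -11*D
(L(E(0, -7), -17) - 590)*(27108 + 32073) = (-(-77)*(0 + 2*(-7)) - 590)*(27108 + 32073) = (-(-77)*(0 - 14) - 590)*59181 = (-(-77)*(-14) - 590)*59181 = (-11*98 - 590)*59181 = (-1078 - 590)*59181 = -1668*59181 = -98713908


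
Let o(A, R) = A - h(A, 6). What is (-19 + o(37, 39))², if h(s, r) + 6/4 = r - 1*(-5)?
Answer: 289/4 ≈ 72.250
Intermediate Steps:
h(s, r) = 7/2 + r (h(s, r) = -3/2 + (r - 1*(-5)) = -3/2 + (r + 5) = -3/2 + (5 + r) = 7/2 + r)
o(A, R) = -19/2 + A (o(A, R) = A - (7/2 + 6) = A - 1*19/2 = A - 19/2 = -19/2 + A)
(-19 + o(37, 39))² = (-19 + (-19/2 + 37))² = (-19 + 55/2)² = (17/2)² = 289/4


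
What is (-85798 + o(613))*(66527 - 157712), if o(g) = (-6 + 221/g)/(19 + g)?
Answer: 3030945761138625/387416 ≈ 7.8235e+9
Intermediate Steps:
o(g) = (-6 + 221/g)/(19 + g)
(-85798 + o(613))*(66527 - 157712) = (-85798 + (221 - 6*613)/(613*(19 + 613)))*(66527 - 157712) = (-85798 + (1/613)*(221 - 3678)/632)*(-91185) = (-85798 + (1/613)*(1/632)*(-3457))*(-91185) = (-85798 - 3457/387416)*(-91185) = -33239521425/387416*(-91185) = 3030945761138625/387416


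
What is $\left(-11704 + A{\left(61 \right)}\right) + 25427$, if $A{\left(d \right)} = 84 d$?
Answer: $18847$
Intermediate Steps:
$\left(-11704 + A{\left(61 \right)}\right) + 25427 = \left(-11704 + 84 \cdot 61\right) + 25427 = \left(-11704 + 5124\right) + 25427 = -6580 + 25427 = 18847$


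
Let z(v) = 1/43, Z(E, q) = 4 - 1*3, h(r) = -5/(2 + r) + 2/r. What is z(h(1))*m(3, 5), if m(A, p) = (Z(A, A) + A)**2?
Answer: 16/43 ≈ 0.37209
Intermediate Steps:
Z(E, q) = 1 (Z(E, q) = 4 - 3 = 1)
z(v) = 1/43
m(A, p) = (1 + A)**2
z(h(1))*m(3, 5) = (1 + 3)**2/43 = (1/43)*4**2 = (1/43)*16 = 16/43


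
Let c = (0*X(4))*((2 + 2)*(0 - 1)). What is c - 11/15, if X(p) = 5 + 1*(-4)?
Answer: -11/15 ≈ -0.73333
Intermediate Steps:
X(p) = 1 (X(p) = 5 - 4 = 1)
c = 0 (c = (0*1)*((2 + 2)*(0 - 1)) = 0*(4*(-1)) = 0*(-4) = 0)
c - 11/15 = 0 - 11/15 = -11/15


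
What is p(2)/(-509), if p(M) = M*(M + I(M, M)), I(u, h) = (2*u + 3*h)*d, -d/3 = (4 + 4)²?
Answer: 3836/509 ≈ 7.5363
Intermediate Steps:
d = -192 (d = -3*(4 + 4)² = -3*8² = -3*64 = -192)
I(u, h) = -576*h - 384*u (I(u, h) = (2*u + 3*h)*(-192) = -576*h - 384*u)
p(M) = -959*M² (p(M) = M*(M + (-576*M - 384*M)) = M*(M - 960*M) = M*(-959*M) = -959*M²)
p(2)/(-509) = -959*2²/(-509) = -959*4*(-1/509) = -3836*(-1/509) = 3836/509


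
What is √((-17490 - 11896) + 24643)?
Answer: 3*I*√527 ≈ 68.869*I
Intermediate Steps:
√((-17490 - 11896) + 24643) = √(-29386 + 24643) = √(-4743) = 3*I*√527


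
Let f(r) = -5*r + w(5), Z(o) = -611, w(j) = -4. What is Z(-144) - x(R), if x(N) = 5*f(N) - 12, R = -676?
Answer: -17479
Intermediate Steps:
f(r) = -4 - 5*r (f(r) = -5*r - 4 = -4 - 5*r)
x(N) = -32 - 25*N (x(N) = 5*(-4 - 5*N) - 12 = (-20 - 25*N) - 12 = -32 - 25*N)
Z(-144) - x(R) = -611 - (-32 - 25*(-676)) = -611 - (-32 + 16900) = -611 - 1*16868 = -611 - 16868 = -17479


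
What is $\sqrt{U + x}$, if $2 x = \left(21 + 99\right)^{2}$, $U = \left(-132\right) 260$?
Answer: $4 i \sqrt{1695} \approx 164.68 i$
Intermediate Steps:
$U = -34320$
$x = 7200$ ($x = \frac{\left(21 + 99\right)^{2}}{2} = \frac{120^{2}}{2} = \frac{1}{2} \cdot 14400 = 7200$)
$\sqrt{U + x} = \sqrt{-34320 + 7200} = \sqrt{-27120} = 4 i \sqrt{1695}$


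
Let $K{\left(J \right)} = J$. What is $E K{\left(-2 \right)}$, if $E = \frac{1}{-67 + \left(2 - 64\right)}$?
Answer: $\frac{2}{129} \approx 0.015504$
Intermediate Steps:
$E = - \frac{1}{129}$ ($E = \frac{1}{-67 + \left(2 - 64\right)} = \frac{1}{-67 - 62} = \frac{1}{-129} = - \frac{1}{129} \approx -0.0077519$)
$E K{\left(-2 \right)} = \left(- \frac{1}{129}\right) \left(-2\right) = \frac{2}{129}$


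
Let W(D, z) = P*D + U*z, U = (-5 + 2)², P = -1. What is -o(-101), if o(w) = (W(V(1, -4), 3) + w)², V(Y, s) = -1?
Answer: -5329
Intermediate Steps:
U = 9 (U = (-3)² = 9)
W(D, z) = -D + 9*z
o(w) = (28 + w)² (o(w) = ((-1*(-1) + 9*3) + w)² = ((1 + 27) + w)² = (28 + w)²)
-o(-101) = -(28 - 101)² = -1*(-73)² = -1*5329 = -5329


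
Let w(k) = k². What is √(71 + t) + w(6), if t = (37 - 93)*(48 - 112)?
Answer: 36 + √3655 ≈ 96.457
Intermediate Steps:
t = 3584 (t = -56*(-64) = 3584)
√(71 + t) + w(6) = √(71 + 3584) + 6² = √3655 + 36 = 36 + √3655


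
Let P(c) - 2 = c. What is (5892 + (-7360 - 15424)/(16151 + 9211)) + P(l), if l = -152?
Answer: 72802910/12681 ≈ 5741.1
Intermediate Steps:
P(c) = 2 + c
(5892 + (-7360 - 15424)/(16151 + 9211)) + P(l) = (5892 + (-7360 - 15424)/(16151 + 9211)) + (2 - 152) = (5892 - 22784/25362) - 150 = (5892 - 22784*1/25362) - 150 = (5892 - 11392/12681) - 150 = 74705060/12681 - 150 = 72802910/12681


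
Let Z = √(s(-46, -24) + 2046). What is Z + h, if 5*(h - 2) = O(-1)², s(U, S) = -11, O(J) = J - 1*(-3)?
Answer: 14/5 + √2035 ≈ 47.911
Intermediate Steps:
O(J) = 3 + J (O(J) = J + 3 = 3 + J)
h = 14/5 (h = 2 + (3 - 1)²/5 = 2 + (⅕)*2² = 2 + (⅕)*4 = 2 + ⅘ = 14/5 ≈ 2.8000)
Z = √2035 (Z = √(-11 + 2046) = √2035 ≈ 45.111)
Z + h = √2035 + 14/5 = 14/5 + √2035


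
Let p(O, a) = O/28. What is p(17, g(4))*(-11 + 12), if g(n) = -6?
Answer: 17/28 ≈ 0.60714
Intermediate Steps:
p(O, a) = O/28 (p(O, a) = O*(1/28) = O/28)
p(17, g(4))*(-11 + 12) = ((1/28)*17)*(-11 + 12) = (17/28)*1 = 17/28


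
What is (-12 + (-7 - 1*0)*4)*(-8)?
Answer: 320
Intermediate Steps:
(-12 + (-7 - 1*0)*4)*(-8) = (-12 + (-7 + 0)*4)*(-8) = (-12 - 7*4)*(-8) = (-12 - 28)*(-8) = -40*(-8) = 320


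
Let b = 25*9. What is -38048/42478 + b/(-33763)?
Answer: -647086087/717092357 ≈ -0.90238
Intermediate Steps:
b = 225
-38048/42478 + b/(-33763) = -38048/42478 + 225/(-33763) = -38048*1/42478 + 225*(-1/33763) = -19024/21239 - 225/33763 = -647086087/717092357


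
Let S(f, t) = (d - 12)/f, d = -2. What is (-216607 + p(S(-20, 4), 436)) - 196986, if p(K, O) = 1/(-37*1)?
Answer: -15302942/37 ≈ -4.1359e+5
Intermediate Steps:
S(f, t) = -14/f (S(f, t) = (-2 - 12)/f = -14/f)
p(K, O) = -1/37 (p(K, O) = 1/(-37) = -1/37)
(-216607 + p(S(-20, 4), 436)) - 196986 = (-216607 - 1/37) - 196986 = -8014460/37 - 196986 = -15302942/37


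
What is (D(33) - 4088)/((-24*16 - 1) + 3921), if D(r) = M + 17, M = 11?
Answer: -1015/884 ≈ -1.1482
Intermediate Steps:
D(r) = 28 (D(r) = 11 + 17 = 28)
(D(33) - 4088)/((-24*16 - 1) + 3921) = (28 - 4088)/((-24*16 - 1) + 3921) = -4060/((-384 - 1) + 3921) = -4060/(-385 + 3921) = -4060/3536 = -4060*1/3536 = -1015/884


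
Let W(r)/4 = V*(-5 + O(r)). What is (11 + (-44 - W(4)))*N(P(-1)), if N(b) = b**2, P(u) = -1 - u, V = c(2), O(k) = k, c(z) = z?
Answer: 0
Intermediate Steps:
V = 2
W(r) = -40 + 8*r (W(r) = 4*(2*(-5 + r)) = 4*(-10 + 2*r) = -40 + 8*r)
(11 + (-44 - W(4)))*N(P(-1)) = (11 + (-44 - (-40 + 8*4)))*(-1 - 1*(-1))**2 = (11 + (-44 - (-40 + 32)))*(-1 + 1)**2 = (11 + (-44 - 1*(-8)))*0**2 = (11 + (-44 + 8))*0 = (11 - 36)*0 = -25*0 = 0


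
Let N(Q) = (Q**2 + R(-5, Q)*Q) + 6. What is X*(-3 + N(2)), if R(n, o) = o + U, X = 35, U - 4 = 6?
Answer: 1085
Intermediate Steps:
U = 10 (U = 4 + 6 = 10)
R(n, o) = 10 + o (R(n, o) = o + 10 = 10 + o)
N(Q) = 6 + Q**2 + Q*(10 + Q) (N(Q) = (Q**2 + (10 + Q)*Q) + 6 = (Q**2 + Q*(10 + Q)) + 6 = 6 + Q**2 + Q*(10 + Q))
X*(-3 + N(2)) = 35*(-3 + (6 + 2**2 + 2*(10 + 2))) = 35*(-3 + (6 + 4 + 2*12)) = 35*(-3 + (6 + 4 + 24)) = 35*(-3 + 34) = 35*31 = 1085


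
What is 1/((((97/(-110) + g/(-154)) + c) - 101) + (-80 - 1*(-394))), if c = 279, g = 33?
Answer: 385/188998 ≈ 0.0020371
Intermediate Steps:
1/((((97/(-110) + g/(-154)) + c) - 101) + (-80 - 1*(-394))) = 1/((((97/(-110) + 33/(-154)) + 279) - 101) + (-80 - 1*(-394))) = 1/((((97*(-1/110) + 33*(-1/154)) + 279) - 101) + (-80 + 394)) = 1/((((-97/110 - 3/14) + 279) - 101) + 314) = 1/(((-422/385 + 279) - 101) + 314) = 1/((106993/385 - 101) + 314) = 1/(68108/385 + 314) = 1/(188998/385) = 385/188998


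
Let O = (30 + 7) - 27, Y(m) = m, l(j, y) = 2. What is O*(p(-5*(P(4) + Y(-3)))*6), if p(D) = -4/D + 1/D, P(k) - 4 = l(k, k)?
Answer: 12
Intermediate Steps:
P(k) = 6 (P(k) = 4 + 2 = 6)
p(D) = -3/D (p(D) = -4/D + 1/D = -3/D)
O = 10 (O = 37 - 27 = 10)
O*(p(-5*(P(4) + Y(-3)))*6) = 10*(-3*(-1/(5*(6 - 3)))*6) = 10*(-3/((-5*3))*6) = 10*(-3/(-15)*6) = 10*(-3*(-1/15)*6) = 10*((⅕)*6) = 10*(6/5) = 12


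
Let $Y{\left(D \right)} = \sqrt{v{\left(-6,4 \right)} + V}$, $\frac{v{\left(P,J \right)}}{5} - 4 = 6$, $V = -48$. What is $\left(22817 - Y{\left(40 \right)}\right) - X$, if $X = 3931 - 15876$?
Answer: $34762 - \sqrt{2} \approx 34761.0$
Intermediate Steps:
$v{\left(P,J \right)} = 50$ ($v{\left(P,J \right)} = 20 + 5 \cdot 6 = 20 + 30 = 50$)
$X = -11945$
$Y{\left(D \right)} = \sqrt{2}$ ($Y{\left(D \right)} = \sqrt{50 - 48} = \sqrt{2}$)
$\left(22817 - Y{\left(40 \right)}\right) - X = \left(22817 - \sqrt{2}\right) - -11945 = \left(22817 - \sqrt{2}\right) + 11945 = 34762 - \sqrt{2}$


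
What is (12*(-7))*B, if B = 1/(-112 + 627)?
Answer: -84/515 ≈ -0.16311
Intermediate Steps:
B = 1/515 ≈ 0.0019417
(12*(-7))*B = (12*(-7))*(1/515) = -84*1/515 = -84/515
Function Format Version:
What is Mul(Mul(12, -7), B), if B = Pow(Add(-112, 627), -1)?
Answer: Rational(-84, 515) ≈ -0.16311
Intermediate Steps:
B = Rational(1, 515) (B = Pow(515, -1) = Rational(1, 515) ≈ 0.0019417)
Mul(Mul(12, -7), B) = Mul(Mul(12, -7), Rational(1, 515)) = Mul(-84, Rational(1, 515)) = Rational(-84, 515)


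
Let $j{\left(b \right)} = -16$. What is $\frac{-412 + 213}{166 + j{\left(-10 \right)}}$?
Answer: $- \frac{199}{150} \approx -1.3267$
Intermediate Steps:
$\frac{-412 + 213}{166 + j{\left(-10 \right)}} = \frac{-412 + 213}{166 - 16} = - \frac{199}{150}$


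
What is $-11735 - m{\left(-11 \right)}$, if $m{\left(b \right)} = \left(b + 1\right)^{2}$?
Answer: $-11835$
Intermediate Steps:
$m{\left(b \right)} = \left(1 + b\right)^{2}$
$-11735 - m{\left(-11 \right)} = -11735 - \left(1 - 11\right)^{2} = -11735 - \left(-10\right)^{2} = -11735 - 100 = -11835$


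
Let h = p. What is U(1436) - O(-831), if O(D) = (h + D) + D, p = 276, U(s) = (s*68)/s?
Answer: 1454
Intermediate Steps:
U(s) = 68 (U(s) = (68*s)/s = 68)
h = 276
O(D) = 276 + 2*D (O(D) = (276 + D) + D = 276 + 2*D)
U(1436) - O(-831) = 68 - (276 + 2*(-831)) = 68 - (276 - 1662) = 68 - 1*(-1386) = 68 + 1386 = 1454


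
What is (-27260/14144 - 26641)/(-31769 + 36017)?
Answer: -94209391/15020928 ≈ -6.2719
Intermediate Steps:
(-27260/14144 - 26641)/(-31769 + 36017) = (-27260*1/14144 - 26641)/4248 = (-6815/3536 - 26641)*(1/4248) = -94209391/3536*1/4248 = -94209391/15020928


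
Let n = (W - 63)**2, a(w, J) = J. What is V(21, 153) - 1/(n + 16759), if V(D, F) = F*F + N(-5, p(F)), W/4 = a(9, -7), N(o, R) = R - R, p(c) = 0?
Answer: 586161359/25040 ≈ 23409.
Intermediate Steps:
N(o, R) = 0
W = -28 (W = 4*(-7) = -28)
V(D, F) = F**2 (V(D, F) = F*F + 0 = F**2 + 0 = F**2)
n = 8281 (n = (-28 - 63)**2 = (-91)**2 = 8281)
V(21, 153) - 1/(n + 16759) = 153**2 - 1/(8281 + 16759) = 23409 - 1/25040 = 586161359/25040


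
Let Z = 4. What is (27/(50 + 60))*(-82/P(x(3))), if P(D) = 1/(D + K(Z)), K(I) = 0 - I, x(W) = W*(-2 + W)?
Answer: 1107/55 ≈ 20.127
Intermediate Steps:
K(I) = -I
P(D) = 1/(-4 + D) (P(D) = 1/(D - 1*4) = 1/(D - 4) = 1/(-4 + D))
(27/(50 + 60))*(-82/P(x(3))) = (27/(50 + 60))*(-(-328 + 246*(-2 + 3))) = (27/110)*(-82/(1/(-4 + 3*1))) = (27*(1/110))*(-82/(1/(-4 + 3))) = 27*(-82/(1/(-1)))/110 = 27*(-82/(-1))/110 = 27*(-82*(-1))/110 = (27/110)*82 = 1107/55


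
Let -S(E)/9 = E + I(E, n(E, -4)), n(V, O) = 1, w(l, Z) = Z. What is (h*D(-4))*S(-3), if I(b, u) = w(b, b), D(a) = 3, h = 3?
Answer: 486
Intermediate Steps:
I(b, u) = b
S(E) = -18*E (S(E) = -9*(E + E) = -18*E)
(h*D(-4))*S(-3) = (3*3)*(-18*(-3)) = 9*54 = 486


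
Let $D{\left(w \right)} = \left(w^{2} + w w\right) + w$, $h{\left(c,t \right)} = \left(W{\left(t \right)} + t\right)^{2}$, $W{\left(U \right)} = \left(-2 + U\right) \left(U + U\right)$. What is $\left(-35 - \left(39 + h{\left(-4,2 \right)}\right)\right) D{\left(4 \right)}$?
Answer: $-2808$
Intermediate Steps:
$W{\left(U \right)} = 2 U \left(-2 + U\right)$ ($W{\left(U \right)} = \left(-2 + U\right) 2 U = 2 U \left(-2 + U\right)$)
$h{\left(c,t \right)} = \left(t + 2 t \left(-2 + t\right)\right)^{2}$ ($h{\left(c,t \right)} = \left(2 t \left(-2 + t\right) + t\right)^{2} = \left(t + 2 t \left(-2 + t\right)\right)^{2}$)
$D{\left(w \right)} = w + 2 w^{2}$ ($D{\left(w \right)} = \left(w^{2} + w^{2}\right) + w = 2 w^{2} + w = w + 2 w^{2}$)
$\left(-35 - \left(39 + h{\left(-4,2 \right)}\right)\right) D{\left(4 \right)} = \left(-35 - \left(39 + 2^{2} \left(-3 + 2 \cdot 2\right)^{2}\right)\right) 4 \left(1 + 2 \cdot 4\right) = \left(-35 - \left(39 + 4 \left(-3 + 4\right)^{2}\right)\right) 4 \left(1 + 8\right) = \left(-35 - \left(39 + 4 \cdot 1^{2}\right)\right) 4 \cdot 9 = \left(-35 - \left(39 + 4 \cdot 1\right)\right) 36 = \left(-35 - 43\right) 36 = \left(-78\right) 36 = -2808$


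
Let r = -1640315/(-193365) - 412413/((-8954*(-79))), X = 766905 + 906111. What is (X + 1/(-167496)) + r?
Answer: 1277636702504649039899/763669127817288 ≈ 1.6730e+6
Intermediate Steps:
X = 1673016
r = 216111364109/27355965318 (r = -1640315*(-1/193365) - 412413/707366 = 328063/38673 - 412413*1/707366 = 328063/38673 - 412413/707366 = 216111364109/27355965318 ≈ 7.9000)
(X + 1/(-167496)) + r = (1673016 + 1/(-167496)) + 216111364109/27355965318 = (1673016 - 1/167496) + 216111364109/27355965318 = 280223487935/167496 + 216111364109/27355965318 = 1277636702504649039899/763669127817288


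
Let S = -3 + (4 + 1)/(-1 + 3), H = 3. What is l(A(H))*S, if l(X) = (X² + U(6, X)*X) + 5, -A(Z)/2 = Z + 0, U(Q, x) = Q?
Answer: -5/2 ≈ -2.5000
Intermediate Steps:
A(Z) = -2*Z (A(Z) = -2*(Z + 0) = -2*Z)
l(X) = 5 + X² + 6*X (l(X) = (X² + 6*X) + 5 = 5 + X² + 6*X)
S = -½ (S = -3 + 5/2 = -½ ≈ -0.50000)
l(A(H))*S = (5 + (-2*3)² + 6*(-2*3))*(-½) = (5 + (-6)² + 6*(-6))*(-½) = (5 + 36 - 36)*(-½) = 5*(-½) = -5/2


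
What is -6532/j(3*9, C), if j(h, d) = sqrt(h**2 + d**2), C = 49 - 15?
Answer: -6532*sqrt(1885)/1885 ≈ -150.45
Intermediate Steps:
C = 34
j(h, d) = sqrt(d**2 + h**2)
-6532/j(3*9, C) = -6532/sqrt(34**2 + (3*9)**2) = -6532/sqrt(1156 + 27**2) = -6532/sqrt(1156 + 729) = -6532*sqrt(1885)/1885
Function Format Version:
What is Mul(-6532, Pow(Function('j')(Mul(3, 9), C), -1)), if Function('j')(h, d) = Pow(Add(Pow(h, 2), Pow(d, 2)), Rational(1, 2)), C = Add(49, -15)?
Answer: Mul(Rational(-6532, 1885), Pow(1885, Rational(1, 2))) ≈ -150.45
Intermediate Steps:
C = 34
Function('j')(h, d) = Pow(Add(Pow(d, 2), Pow(h, 2)), Rational(1, 2))
Mul(-6532, Pow(Function('j')(Mul(3, 9), C), -1)) = Mul(-6532, Pow(Pow(Add(Pow(34, 2), Pow(Mul(3, 9), 2)), Rational(1, 2)), -1)) = Mul(-6532, Pow(Pow(Add(1156, Pow(27, 2)), Rational(1, 2)), -1)) = Mul(-6532, Pow(Pow(Add(1156, 729), Rational(1, 2)), -1)) = Mul(-6532, Pow(Pow(1885, Rational(1, 2)), -1)) = Mul(-6532, Mul(Rational(1, 1885), Pow(1885, Rational(1, 2)))) = Mul(Rational(-6532, 1885), Pow(1885, Rational(1, 2)))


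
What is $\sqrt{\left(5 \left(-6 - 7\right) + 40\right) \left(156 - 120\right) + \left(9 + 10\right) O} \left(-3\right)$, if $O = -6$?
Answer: $- 39 i \sqrt{6} \approx - 95.53 i$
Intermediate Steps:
$\sqrt{\left(5 \left(-6 - 7\right) + 40\right) \left(156 - 120\right) + \left(9 + 10\right) O} \left(-3\right) = \sqrt{\left(5 \left(-6 - 7\right) + 40\right) \left(156 - 120\right) + \left(9 + 10\right) \left(-6\right)} \left(-3\right) = \sqrt{\left(5 \left(-13\right) + 40\right) 36 + 19 \left(-6\right)} \left(-3\right) = \sqrt{\left(-65 + 40\right) 36 - 114} \left(-3\right) = \sqrt{\left(-25\right) 36 - 114} \left(-3\right) = \sqrt{-900 - 114} \left(-3\right) = \sqrt{-1014} \left(-3\right) = 13 i \sqrt{6} \left(-3\right) = - 39 i \sqrt{6}$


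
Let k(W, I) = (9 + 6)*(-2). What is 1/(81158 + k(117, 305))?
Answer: 1/81128 ≈ 1.2326e-5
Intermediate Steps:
k(W, I) = -30 (k(W, I) = 15*(-2) = -30)
1/(81158 + k(117, 305)) = 1/(81158 - 30) = 1/81128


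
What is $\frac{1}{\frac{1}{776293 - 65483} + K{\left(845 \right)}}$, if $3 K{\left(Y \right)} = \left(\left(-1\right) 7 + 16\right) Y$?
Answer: $\frac{710810}{1801903351} \approx 0.00039448$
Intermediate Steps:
$K{\left(Y \right)} = 3 Y$ ($K{\left(Y \right)} = \frac{\left(\left(-1\right) 7 + 16\right) Y}{3} = \frac{\left(-7 + 16\right) Y}{3} = \frac{9 Y}{3} = 3 Y$)
$\frac{1}{\frac{1}{776293 - 65483} + K{\left(845 \right)}} = \frac{1}{\frac{1}{776293 - 65483} + 3 \cdot 845} = \frac{1}{\frac{1}{710810} + 2535} = \frac{1}{\frac{1801903351}{710810}} = \frac{710810}{1801903351}$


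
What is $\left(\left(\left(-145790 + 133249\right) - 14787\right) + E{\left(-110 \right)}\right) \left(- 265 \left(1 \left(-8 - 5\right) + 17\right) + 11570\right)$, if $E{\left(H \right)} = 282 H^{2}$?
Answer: $35575004720$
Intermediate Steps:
$\left(\left(\left(-145790 + 133249\right) - 14787\right) + E{\left(-110 \right)}\right) \left(- 265 \left(1 \left(-8 - 5\right) + 17\right) + 11570\right) = \left(\left(\left(-145790 + 133249\right) - 14787\right) + 282 \left(-110\right)^{2}\right) \left(- 265 \left(1 \left(-8 - 5\right) + 17\right) + 11570\right) = \left(\left(-12541 - 14787\right) + 282 \cdot 12100\right) \left(- 265 \left(1 \left(-13\right) + 17\right) + 11570\right) = \left(-27328 + 3412200\right) \left(- 265 \left(-13 + 17\right) + 11570\right) = 3384872 \left(\left(-265\right) 4 + 11570\right) = 3384872 \left(-1060 + 11570\right) = 3384872 \cdot 10510 = 35575004720$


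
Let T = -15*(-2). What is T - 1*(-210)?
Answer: 240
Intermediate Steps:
T = 30
T - 1*(-210) = 30 - 1*(-210) = 30 + 210 = 240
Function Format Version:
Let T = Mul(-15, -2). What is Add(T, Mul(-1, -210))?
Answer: 240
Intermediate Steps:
T = 30
Add(T, Mul(-1, -210)) = Add(30, Mul(-1, -210)) = Add(30, 210) = 240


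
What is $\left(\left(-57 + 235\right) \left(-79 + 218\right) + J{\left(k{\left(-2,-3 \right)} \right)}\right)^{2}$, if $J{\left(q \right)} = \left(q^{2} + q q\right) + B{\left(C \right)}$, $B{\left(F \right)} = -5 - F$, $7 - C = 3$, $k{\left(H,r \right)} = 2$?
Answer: $612117081$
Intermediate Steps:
$C = 4$ ($C = 7 - 3 = 4$)
$J{\left(q \right)} = -9 + 2 q^{2}$ ($J{\left(q \right)} = \left(q^{2} + q q\right) - 9 = \left(q^{2} + q^{2}\right) - 9 = 2 q^{2} - 9 = -9 + 2 q^{2}$)
$\left(\left(-57 + 235\right) \left(-79 + 218\right) + J{\left(k{\left(-2,-3 \right)} \right)}\right)^{2} = \left(\left(-57 + 235\right) \left(-79 + 218\right) - \left(9 - 2 \cdot 2^{2}\right)\right)^{2} = \left(178 \cdot 139 + \left(-9 + 2 \cdot 4\right)\right)^{2} = \left(24742 + \left(-9 + 8\right)\right)^{2} = \left(24742 - 1\right)^{2} = 24741^{2} = 612117081$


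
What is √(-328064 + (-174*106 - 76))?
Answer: 2*I*√86646 ≈ 588.71*I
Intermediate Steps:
√(-328064 + (-174*106 - 76)) = √(-328064 + (-18444 - 76)) = √(-328064 - 18520) = √(-346584) = 2*I*√86646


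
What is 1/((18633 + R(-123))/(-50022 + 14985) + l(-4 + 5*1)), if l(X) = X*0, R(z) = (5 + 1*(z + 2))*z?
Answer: -11679/10967 ≈ -1.0649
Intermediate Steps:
R(z) = z*(7 + z) (R(z) = (5 + 1*(2 + z))*z = (5 + (2 + z))*z = (7 + z)*z = z*(7 + z))
l(X) = 0
1/((18633 + R(-123))/(-50022 + 14985) + l(-4 + 5*1)) = 1/((18633 - 123*(7 - 123))/(-50022 + 14985) + 0) = 1/((18633 - 123*(-116))/(-35037) + 0) = 1/((18633 + 14268)*(-1/35037) + 0) = 1/(32901*(-1/35037) + 0) = 1/(-10967/11679 + 0) = 1/(-10967/11679) = -11679/10967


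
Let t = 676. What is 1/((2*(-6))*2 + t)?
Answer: 1/652 ≈ 0.0015337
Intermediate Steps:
1/((2*(-6))*2 + t) = 1/((2*(-6))*2 + 676) = 1/(-12*2 + 676) = 1/(-24 + 676) = 1/652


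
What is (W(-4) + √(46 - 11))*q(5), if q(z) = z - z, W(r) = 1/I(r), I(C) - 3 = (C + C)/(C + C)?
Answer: 0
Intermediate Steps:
I(C) = 4 (I(C) = 3 + (C + C)/(C + C) = 3 + (2*C)/((2*C)) = 3 + (2*C)*(1/(2*C)) = 3 + 1 = 4)
W(r) = ¼ (W(r) = 1/4 = ¼)
q(z) = 0
(W(-4) + √(46 - 11))*q(5) = (¼ + √(46 - 11))*0 = (¼ + √35)*0 = 0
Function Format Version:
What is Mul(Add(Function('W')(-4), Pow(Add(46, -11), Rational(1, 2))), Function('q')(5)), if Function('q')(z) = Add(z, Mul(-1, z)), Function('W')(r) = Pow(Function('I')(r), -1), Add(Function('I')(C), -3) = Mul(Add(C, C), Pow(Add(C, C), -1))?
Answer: 0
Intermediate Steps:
Function('I')(C) = 4 (Function('I')(C) = Add(3, Mul(Add(C, C), Pow(Add(C, C), -1))) = Add(3, Mul(Mul(2, C), Pow(Mul(2, C), -1))) = Add(3, Mul(Mul(2, C), Mul(Rational(1, 2), Pow(C, -1)))) = Add(3, 1) = 4)
Function('W')(r) = Rational(1, 4) (Function('W')(r) = Pow(4, -1) = Rational(1, 4))
Function('q')(z) = 0
Mul(Add(Function('W')(-4), Pow(Add(46, -11), Rational(1, 2))), Function('q')(5)) = Mul(Add(Rational(1, 4), Pow(Add(46, -11), Rational(1, 2))), 0) = Mul(Add(Rational(1, 4), Pow(35, Rational(1, 2))), 0) = 0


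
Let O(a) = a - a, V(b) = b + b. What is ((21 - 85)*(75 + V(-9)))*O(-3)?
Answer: 0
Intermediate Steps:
V(b) = 2*b
O(a) = 0
((21 - 85)*(75 + V(-9)))*O(-3) = ((21 - 85)*(75 + 2*(-9)))*0 = -64*(75 - 18)*0 = -64*57*0 = -3648*0 = 0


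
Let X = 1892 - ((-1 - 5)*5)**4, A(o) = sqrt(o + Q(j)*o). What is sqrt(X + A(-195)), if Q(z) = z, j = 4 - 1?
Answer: sqrt(-808108 + 2*I*sqrt(195)) ≈ 0.02 + 898.95*I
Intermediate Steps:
j = 3
A(o) = 2*sqrt(o) (A(o) = sqrt(o + 3*o) = sqrt(4*o) = 2*sqrt(o))
X = -808108 (X = 1892 - (-6*5)**4 = 1892 - 1*(-30)**4 = 1892 - 1*810000 = 1892 - 810000 = -808108)
sqrt(X + A(-195)) = sqrt(-808108 + 2*sqrt(-195)) = sqrt(-808108 + 2*(I*sqrt(195))) = sqrt(-808108 + 2*I*sqrt(195))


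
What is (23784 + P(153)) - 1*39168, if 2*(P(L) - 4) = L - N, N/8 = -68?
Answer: -30063/2 ≈ -15032.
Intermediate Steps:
N = -544 (N = 8*(-68) = -544)
P(L) = 276 + L/2 (P(L) = 4 + (L - 1*(-544))/2 = 4 + (L + 544)/2 = 4 + (544 + L)/2 = 4 + (272 + L/2) = 276 + L/2)
(23784 + P(153)) - 1*39168 = (23784 + (276 + (½)*153)) - 1*39168 = (23784 + (276 + 153/2)) - 39168 = (23784 + 705/2) - 39168 = 48273/2 - 39168 = -30063/2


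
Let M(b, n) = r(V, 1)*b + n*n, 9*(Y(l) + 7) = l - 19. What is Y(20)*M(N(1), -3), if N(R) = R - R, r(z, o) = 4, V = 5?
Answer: -62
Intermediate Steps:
N(R) = 0
Y(l) = -82/9 + l/9 (Y(l) = -7 + (l - 19)/9 = -7 + (-19 + l)/9 = -7 + (-19/9 + l/9) = -82/9 + l/9)
M(b, n) = n² + 4*b (M(b, n) = 4*b + n*n = 4*b + n² = n² + 4*b)
Y(20)*M(N(1), -3) = (-82/9 + (⅑)*20)*((-3)² + 4*0) = (-82/9 + 20/9)*(9 + 0) = -62/9*9 = -62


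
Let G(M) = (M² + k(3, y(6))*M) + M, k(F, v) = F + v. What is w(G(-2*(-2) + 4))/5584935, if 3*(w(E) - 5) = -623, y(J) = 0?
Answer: -608/16754805 ≈ -3.6288e-5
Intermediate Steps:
G(M) = M² + 4*M (G(M) = (M² + (3 + 0)*M) + M = (M² + 3*M) + M = M² + 4*M)
w(E) = -608/3 (w(E) = 5 + (⅓)*(-623) = 5 - 623/3 = -608/3)
w(G(-2*(-2) + 4))/5584935 = -608/3/5584935 = -608/3*1/5584935 = -608/16754805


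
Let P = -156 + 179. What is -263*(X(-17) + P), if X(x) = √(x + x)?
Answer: -6049 - 263*I*√34 ≈ -6049.0 - 1533.5*I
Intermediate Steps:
X(x) = √2*√x (X(x) = √(2*x) = √2*√x)
P = 23
-263*(X(-17) + P) = -263*(√2*√(-17) + 23) = -263*(√2*(I*√17) + 23) = -263*(I*√34 + 23) = -263*(23 + I*√34) = -6049 - 263*I*√34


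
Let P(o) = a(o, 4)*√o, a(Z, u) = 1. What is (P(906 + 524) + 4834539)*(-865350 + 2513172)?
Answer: 7966459724058 + 1647822*√1430 ≈ 7.9665e+12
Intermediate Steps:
P(o) = √o (P(o) = 1*√o = √o)
(P(906 + 524) + 4834539)*(-865350 + 2513172) = (√(906 + 524) + 4834539)*(-865350 + 2513172) = (√1430 + 4834539)*1647822 = (4834539 + √1430)*1647822 = 7966459724058 + 1647822*√1430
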